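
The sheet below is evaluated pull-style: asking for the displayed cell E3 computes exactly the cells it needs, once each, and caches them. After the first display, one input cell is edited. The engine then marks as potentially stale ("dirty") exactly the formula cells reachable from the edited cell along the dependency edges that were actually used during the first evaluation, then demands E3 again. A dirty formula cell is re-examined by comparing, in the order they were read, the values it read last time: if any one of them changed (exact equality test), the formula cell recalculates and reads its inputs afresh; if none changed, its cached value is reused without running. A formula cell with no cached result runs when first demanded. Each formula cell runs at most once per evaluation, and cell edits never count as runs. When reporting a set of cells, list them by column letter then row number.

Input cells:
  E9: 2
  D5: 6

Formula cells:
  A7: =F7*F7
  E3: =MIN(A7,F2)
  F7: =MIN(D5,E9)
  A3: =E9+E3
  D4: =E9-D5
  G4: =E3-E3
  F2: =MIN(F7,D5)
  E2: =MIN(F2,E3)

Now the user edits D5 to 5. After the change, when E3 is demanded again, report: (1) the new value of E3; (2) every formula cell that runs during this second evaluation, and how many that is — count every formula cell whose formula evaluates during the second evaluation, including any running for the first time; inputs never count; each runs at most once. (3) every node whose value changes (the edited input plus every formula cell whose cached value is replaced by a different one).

First demand of the output computes:
  F7 = MIN(6, 2) = 2
  A7 = 2 * 2 = 4
  F2 = MIN(2, 6) = 2
  E3 = MIN(4, 2) = 2

After the edit, cleaning proceeds:
  F7: a read changed (D5 6->5) — executes, giving 2 — identical to its old value.
  A7: dirty, but its reads are unchanged (F7 unchanged, F7 unchanged); cached 4 stands.
  F2: a read changed (D5 6->5) — executes, giving 2 — identical to its old value.
  E3: dirty, but its reads are unchanged (A7 unchanged, F2 unchanged); cached 2 stands.

Note where the cutoff bites: A7 is checked, finds nothing changed, and keeps its cache.

Demanding E3 again yields 2.
2 formula cells run: F2, F7.
The nodes whose values change: D5.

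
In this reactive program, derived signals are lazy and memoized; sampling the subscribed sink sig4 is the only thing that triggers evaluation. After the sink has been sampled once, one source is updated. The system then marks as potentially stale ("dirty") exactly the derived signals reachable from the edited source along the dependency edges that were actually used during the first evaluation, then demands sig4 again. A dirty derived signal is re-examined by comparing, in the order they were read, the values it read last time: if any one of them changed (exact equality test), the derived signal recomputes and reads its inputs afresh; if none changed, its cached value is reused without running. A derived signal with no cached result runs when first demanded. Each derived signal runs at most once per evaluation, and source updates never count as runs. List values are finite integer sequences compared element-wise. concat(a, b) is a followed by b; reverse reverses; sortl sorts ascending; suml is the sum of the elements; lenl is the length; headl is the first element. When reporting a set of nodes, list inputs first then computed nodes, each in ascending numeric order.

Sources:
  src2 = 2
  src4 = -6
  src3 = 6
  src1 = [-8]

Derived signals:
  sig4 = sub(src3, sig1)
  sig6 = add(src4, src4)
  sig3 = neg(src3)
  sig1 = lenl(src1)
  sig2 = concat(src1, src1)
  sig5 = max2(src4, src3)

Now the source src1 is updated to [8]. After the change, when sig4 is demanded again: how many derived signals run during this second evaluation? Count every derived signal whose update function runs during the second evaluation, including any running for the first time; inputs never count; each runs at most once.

First demand of the output computes:
  sig1 = lenl([-8]) = 1
  sig4 = sub(6, 1) = 5

After the edit, cleaning proceeds:
  sig1: a read changed (src1 [-8]->[8]) — executes, giving 1 — identical to its old value.
  sig4: dirty, but its reads are unchanged (src3 unchanged, sig1 unchanged); cached 5 stands.

Note the absorption at sig1: it re-runs yet its value is the same, leaving the output's value untouched.

1 derived signals run: sig1.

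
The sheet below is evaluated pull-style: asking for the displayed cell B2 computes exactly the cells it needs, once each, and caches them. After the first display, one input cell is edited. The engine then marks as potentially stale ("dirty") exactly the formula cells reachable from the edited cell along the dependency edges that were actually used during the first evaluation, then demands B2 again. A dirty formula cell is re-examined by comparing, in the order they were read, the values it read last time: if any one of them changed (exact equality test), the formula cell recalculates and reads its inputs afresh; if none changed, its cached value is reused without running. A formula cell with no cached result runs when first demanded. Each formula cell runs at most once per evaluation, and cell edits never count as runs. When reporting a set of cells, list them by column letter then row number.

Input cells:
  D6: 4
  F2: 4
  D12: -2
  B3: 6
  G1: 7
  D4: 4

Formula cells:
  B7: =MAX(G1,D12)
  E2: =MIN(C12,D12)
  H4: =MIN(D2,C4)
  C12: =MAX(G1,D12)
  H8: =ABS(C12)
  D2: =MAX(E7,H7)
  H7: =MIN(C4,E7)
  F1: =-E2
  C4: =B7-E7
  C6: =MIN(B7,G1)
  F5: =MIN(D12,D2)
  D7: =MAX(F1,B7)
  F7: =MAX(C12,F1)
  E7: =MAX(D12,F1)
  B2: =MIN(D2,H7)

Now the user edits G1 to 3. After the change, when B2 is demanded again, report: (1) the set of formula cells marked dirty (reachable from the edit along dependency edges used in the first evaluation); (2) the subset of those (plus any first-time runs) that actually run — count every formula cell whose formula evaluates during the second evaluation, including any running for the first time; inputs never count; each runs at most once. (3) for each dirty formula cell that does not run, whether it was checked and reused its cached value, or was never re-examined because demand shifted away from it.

The edit dirties: B2, B7, C4, C12, D2, E2, E7, F1, H7.
7 formula cells run: B2, B7, C4, C12, D2, E2, H7.
Cache hits after checking: E7, F1.
Note where the cutoff bites: F1 is checked, finds nothing changed, and keeps its cache.

First demand of the output computes:
  B7 = MAX(7, -2) = 7
  C12 = MAX(7, -2) = 7
  E2 = MIN(7, -2) = -2
  F1 = -(-2) = 2
  E7 = MAX(-2, 2) = 2
  C4 = 7 - 2 = 5
  H7 = MIN(5, 2) = 2
  D2 = MAX(2, 2) = 2
  B2 = MIN(2, 2) = 2

After the edit, cleaning proceeds:
  B7: a read changed (G1 7->3) — executes, giving 3.
  C12: a read changed (G1 7->3) — executes, giving 3.
  E2: a read changed (C12 7->3) — executes, giving -2 — identical to its old value.
  F1: dirty, but its reads are unchanged (E2 unchanged); cached 2 stands.
  E7: dirty, but its reads are unchanged (D12 unchanged, F1 unchanged); cached 2 stands.
  C4: a read changed (B7 7->3) — executes, giving 1.
  H7: a read changed (C4 5->1) — executes, giving 1.
  D2: a read changed (H7 2->1) — executes, giving 2 — identical to its old value.
  B2: a read changed (H7 2->1) — executes, giving 1.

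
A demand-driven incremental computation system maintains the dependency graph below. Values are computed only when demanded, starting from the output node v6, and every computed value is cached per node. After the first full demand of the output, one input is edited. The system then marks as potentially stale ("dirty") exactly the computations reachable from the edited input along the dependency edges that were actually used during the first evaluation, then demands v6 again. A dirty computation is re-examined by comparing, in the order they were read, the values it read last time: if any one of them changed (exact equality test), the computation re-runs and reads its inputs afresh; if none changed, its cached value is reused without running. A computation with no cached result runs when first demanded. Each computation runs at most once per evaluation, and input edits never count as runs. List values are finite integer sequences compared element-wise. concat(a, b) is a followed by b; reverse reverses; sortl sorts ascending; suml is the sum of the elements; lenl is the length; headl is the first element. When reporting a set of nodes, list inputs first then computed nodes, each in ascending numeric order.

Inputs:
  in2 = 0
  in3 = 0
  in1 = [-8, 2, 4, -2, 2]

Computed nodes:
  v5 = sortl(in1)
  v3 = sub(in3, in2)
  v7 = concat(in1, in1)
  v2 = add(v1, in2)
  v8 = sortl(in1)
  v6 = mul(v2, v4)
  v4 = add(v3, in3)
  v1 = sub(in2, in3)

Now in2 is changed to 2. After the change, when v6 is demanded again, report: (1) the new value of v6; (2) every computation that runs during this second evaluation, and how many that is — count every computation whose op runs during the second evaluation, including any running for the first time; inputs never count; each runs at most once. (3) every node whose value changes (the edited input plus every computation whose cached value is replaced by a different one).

New value of v6: -8.
Computations that run: v1, v2, v3, v4, v6 — 5 in total.
Values that change: in2, v1, v2, v3, v4, v6.

First evaluation (everything demanded from the output):
  v1 = sub(0, 0) = 0
  v2 = add(0, 0) = 0
  v3 = sub(0, 0) = 0
  v4 = add(0, 0) = 0
  v6 = mul(0, 0) = 0

Propagation after the edit:
  v1: runs — in2 0->2; result 2.
  v2: runs — v1 0->2; in2 0->2; result 4.
  v3: runs — in2 0->2; result -2.
  v4: runs — v3 0->-2; result -2.
  v6: runs — v2 0->4; v4 0->-2; result -8.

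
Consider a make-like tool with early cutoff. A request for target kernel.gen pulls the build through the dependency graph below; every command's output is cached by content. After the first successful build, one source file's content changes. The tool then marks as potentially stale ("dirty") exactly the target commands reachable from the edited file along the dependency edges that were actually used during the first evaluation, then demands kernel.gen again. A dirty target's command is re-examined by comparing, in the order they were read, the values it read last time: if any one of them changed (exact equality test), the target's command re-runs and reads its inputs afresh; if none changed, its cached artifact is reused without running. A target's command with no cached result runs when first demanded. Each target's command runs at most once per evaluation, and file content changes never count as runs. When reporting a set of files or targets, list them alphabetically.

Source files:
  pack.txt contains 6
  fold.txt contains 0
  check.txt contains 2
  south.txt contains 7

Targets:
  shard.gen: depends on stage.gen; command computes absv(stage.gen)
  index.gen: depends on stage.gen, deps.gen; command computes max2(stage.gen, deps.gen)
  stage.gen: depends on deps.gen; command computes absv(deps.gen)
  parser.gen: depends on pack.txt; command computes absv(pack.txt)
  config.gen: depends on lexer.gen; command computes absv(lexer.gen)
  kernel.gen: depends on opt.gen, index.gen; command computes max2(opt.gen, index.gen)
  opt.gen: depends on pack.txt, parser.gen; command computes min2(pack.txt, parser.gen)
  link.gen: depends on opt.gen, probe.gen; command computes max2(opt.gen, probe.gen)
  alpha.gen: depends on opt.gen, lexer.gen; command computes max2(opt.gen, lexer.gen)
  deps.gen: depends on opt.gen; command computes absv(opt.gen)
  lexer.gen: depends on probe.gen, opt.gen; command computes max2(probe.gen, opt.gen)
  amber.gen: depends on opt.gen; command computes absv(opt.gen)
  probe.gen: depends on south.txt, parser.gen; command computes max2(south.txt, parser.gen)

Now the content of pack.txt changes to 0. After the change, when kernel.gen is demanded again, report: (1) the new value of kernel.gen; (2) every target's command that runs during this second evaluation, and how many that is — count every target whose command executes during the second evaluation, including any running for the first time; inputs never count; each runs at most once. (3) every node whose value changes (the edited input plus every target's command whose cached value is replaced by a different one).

Demanding kernel.gen again yields 0.
6 target commands run: deps.gen, index.gen, kernel.gen, opt.gen, parser.gen, stage.gen.
The nodes whose values change: deps.gen, index.gen, kernel.gen, opt.gen, pack.txt, parser.gen, stage.gen.

First demand of the output computes:
  parser.gen = absv(6) = 6
  opt.gen = min2(6, 6) = 6
  deps.gen = absv(6) = 6
  stage.gen = absv(6) = 6
  index.gen = max2(6, 6) = 6
  kernel.gen = max2(6, 6) = 6

After the edit, cleaning proceeds:
  parser.gen: a read changed (pack.txt 6->0) — executes, giving 0.
  opt.gen: a read changed (pack.txt 6->0; parser.gen 6->0) — executes, giving 0.
  deps.gen: a read changed (opt.gen 6->0) — executes, giving 0.
  stage.gen: a read changed (deps.gen 6->0) — executes, giving 0.
  index.gen: a read changed (stage.gen 6->0; deps.gen 6->0) — executes, giving 0.
  kernel.gen: a read changed (opt.gen 6->0; index.gen 6->0) — executes, giving 0.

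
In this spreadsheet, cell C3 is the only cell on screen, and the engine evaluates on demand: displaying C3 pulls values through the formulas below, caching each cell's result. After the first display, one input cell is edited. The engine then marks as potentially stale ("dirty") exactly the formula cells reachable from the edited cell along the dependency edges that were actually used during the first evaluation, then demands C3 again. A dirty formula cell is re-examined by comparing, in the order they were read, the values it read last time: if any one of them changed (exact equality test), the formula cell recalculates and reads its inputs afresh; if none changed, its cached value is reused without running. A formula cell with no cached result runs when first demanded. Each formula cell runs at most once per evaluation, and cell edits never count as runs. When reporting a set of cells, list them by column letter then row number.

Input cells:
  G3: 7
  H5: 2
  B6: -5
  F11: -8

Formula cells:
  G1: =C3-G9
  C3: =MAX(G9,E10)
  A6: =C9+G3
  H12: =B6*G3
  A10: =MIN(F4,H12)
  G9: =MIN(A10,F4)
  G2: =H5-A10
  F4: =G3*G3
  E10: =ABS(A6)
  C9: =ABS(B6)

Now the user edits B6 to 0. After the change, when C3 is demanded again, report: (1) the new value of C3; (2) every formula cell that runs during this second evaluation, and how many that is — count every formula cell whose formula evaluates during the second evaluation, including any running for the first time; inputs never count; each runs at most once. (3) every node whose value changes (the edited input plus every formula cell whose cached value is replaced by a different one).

C3 now evaluates to 7.
Run set: A6, A10, C3, C9, E10, G9, H12 (7 run).
Changed values: A6, A10, B6, C3, C9, E10, G9, H12.

Initial pass — values computed on the first demand:
  C9 = ABS(-5) = 5
  A6 = 5 + 7 = 12
  E10 = ABS(12) = 12
  F4 = 7 * 7 = 49
  H12 = -5 * 7 = -35
  A10 = MIN(49, -35) = -35
  G9 = MIN(-35, 49) = -35
  C3 = MAX(-35, 12) = 12

Second demand — change propagation:
  C9: re-runs because B6 -5->0; new result 0.
  A6: re-runs because C9 5->0; new result 7.
  E10: re-runs because A6 12->7; new result 7.
  H12: re-runs because B6 -5->0; new result 0.
  A10: re-runs because H12 -35->0; new result 0.
  G9: re-runs because A10 -35->0; new result 0.
  C3: re-runs because G9 -35->0; E10 12->7; new result 7.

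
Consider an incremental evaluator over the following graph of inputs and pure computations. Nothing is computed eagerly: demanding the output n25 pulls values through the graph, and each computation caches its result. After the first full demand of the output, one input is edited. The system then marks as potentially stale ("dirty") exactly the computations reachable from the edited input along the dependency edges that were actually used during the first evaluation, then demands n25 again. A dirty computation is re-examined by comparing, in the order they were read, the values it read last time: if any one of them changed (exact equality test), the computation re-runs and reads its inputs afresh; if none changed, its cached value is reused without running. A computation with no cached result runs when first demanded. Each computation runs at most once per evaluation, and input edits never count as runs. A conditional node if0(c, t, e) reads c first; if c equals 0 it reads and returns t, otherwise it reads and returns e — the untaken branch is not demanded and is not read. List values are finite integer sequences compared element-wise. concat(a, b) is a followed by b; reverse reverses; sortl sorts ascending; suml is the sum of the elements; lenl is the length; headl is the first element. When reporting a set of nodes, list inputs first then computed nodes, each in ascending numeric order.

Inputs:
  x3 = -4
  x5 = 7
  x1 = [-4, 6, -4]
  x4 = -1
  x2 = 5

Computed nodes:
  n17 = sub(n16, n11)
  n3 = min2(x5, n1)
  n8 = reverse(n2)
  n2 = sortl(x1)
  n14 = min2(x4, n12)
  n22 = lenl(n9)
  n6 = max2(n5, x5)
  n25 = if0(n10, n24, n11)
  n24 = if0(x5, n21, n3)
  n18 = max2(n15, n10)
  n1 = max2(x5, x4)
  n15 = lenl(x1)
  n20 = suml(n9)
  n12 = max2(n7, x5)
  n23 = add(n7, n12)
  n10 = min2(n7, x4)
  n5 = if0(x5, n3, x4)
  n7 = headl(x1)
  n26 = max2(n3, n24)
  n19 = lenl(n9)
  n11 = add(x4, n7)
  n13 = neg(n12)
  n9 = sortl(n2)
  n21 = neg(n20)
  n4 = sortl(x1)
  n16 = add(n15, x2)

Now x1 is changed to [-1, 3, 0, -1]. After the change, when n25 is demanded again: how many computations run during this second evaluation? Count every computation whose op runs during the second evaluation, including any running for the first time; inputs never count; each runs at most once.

Run set: n7, n10, n11, n25 (4 run).

Initial pass — values computed on the first demand:
  n7 = headl([-4, 6, -4]) = -4
  n10 = min2(-4, -1) = -4
  n11 = add(-1, -4) = -5
  n25 = if0(n10=-4 -> else branch n11) = -5

Second demand — change propagation:
  n7: re-runs because x1 [-4, 6, -4]->[-1, 3, 0, -1]; new result -1.
  n10: re-runs because n7 -4->-1; new result -1.
  n11: re-runs because n7 -4->-1; new result -2.
  n25: re-runs because n10 -4->-1; n11 -5->-2; new result -2.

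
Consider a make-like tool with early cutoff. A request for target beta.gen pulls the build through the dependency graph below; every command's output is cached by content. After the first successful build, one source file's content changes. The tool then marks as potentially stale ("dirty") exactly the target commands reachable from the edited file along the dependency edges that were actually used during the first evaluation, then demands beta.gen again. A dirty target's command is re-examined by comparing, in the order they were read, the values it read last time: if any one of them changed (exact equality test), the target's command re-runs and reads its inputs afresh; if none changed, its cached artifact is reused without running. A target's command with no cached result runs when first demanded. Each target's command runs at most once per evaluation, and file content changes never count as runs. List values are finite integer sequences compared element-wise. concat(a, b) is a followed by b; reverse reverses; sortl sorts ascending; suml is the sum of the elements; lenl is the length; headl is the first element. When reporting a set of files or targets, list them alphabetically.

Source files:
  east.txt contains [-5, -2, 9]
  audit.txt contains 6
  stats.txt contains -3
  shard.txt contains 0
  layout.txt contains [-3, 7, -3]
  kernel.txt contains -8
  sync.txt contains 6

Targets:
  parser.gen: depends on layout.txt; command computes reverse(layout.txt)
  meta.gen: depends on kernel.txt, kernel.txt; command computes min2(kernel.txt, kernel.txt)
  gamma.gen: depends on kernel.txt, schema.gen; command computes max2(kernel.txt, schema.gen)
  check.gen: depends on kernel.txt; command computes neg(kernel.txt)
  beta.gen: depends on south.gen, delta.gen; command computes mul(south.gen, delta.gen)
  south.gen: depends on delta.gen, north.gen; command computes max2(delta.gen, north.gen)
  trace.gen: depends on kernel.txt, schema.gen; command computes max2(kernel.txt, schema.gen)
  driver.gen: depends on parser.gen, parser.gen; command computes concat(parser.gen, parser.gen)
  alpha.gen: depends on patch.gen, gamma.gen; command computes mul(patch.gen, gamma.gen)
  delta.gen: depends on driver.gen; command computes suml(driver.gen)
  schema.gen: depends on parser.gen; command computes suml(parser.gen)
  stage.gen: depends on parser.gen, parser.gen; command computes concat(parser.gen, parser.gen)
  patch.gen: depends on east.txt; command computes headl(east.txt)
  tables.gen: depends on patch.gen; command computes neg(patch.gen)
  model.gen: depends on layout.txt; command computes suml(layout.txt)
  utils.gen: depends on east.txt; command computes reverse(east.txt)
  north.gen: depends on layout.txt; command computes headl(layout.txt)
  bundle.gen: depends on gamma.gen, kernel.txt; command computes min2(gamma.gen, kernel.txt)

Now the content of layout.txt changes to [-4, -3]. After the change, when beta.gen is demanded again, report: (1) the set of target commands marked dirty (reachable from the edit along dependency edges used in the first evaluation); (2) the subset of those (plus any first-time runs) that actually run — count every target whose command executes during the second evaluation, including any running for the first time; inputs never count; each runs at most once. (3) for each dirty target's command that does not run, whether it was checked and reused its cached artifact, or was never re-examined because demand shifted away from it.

The edit dirties: beta.gen, delta.gen, driver.gen, north.gen, parser.gen, south.gen.
6 target commands run: beta.gen, delta.gen, driver.gen, north.gen, parser.gen, south.gen.
No dirty target's command escaped a run.

First demand of the output computes:
  north.gen = headl([-3, 7, -3]) = -3
  parser.gen = reverse([-3, 7, -3]) = [-3, 7, -3]
  driver.gen = concat([-3, 7, -3], [-3, 7, -3]) = [-3, 7, -3, -3, 7, -3]
  delta.gen = suml([-3, 7, -3, -3, 7, -3]) = 2
  south.gen = max2(2, -3) = 2
  beta.gen = mul(2, 2) = 4

After the edit, cleaning proceeds:
  north.gen: a read changed (layout.txt [-3, 7, -3]->[-4, -3]) — executes, giving -4.
  parser.gen: a read changed (layout.txt [-3, 7, -3]->[-4, -3]) — executes, giving [-3, -4].
  driver.gen: a read changed (parser.gen [-3, 7, -3]->[-3, -4]; parser.gen [-3, 7, -3]->[-3, -4]) — executes, giving [-3, -4, -3, -4].
  delta.gen: a read changed (driver.gen [-3, 7, -3, -3, 7, -3]->[-3, -4, -3, -4]) — executes, giving -14.
  south.gen: a read changed (delta.gen 2->-14; north.gen -3->-4) — executes, giving -4.
  beta.gen: a read changed (south.gen 2->-4; delta.gen 2->-14) — executes, giving 56.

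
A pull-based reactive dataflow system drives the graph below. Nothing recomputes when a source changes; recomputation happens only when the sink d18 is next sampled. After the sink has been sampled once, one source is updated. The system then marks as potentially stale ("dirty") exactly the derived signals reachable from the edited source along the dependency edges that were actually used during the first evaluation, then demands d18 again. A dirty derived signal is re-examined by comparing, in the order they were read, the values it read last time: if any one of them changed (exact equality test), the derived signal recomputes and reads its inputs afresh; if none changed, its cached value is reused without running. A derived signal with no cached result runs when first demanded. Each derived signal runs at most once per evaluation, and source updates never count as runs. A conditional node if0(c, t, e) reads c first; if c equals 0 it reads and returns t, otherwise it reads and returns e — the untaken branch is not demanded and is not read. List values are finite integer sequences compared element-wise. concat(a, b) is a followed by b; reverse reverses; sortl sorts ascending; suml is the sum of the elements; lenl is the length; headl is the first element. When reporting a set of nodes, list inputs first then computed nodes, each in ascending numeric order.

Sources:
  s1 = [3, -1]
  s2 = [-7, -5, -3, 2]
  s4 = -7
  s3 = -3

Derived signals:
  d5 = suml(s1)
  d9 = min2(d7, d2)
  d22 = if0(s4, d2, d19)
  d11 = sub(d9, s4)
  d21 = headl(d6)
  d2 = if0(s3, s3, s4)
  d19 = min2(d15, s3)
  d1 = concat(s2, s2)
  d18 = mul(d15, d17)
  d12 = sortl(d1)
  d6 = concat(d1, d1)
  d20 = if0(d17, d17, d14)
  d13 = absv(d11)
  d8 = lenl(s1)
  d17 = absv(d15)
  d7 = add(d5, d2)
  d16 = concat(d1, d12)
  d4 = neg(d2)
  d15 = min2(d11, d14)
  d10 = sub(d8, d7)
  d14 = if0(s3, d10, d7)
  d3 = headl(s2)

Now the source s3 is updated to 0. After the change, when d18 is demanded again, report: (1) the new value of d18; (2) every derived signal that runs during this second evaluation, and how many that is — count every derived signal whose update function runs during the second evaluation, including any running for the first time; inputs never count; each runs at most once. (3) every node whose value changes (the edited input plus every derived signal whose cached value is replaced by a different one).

First evaluation (everything demanded from the output):
  d2 = if0(s3=-3 -> else branch s4) = -7
  d5 = suml([3, -1]) = 2
  d7 = add(2, -7) = -5
  d9 = min2(-5, -7) = -7
  d11 = sub(-7, -7) = 0
  d14 = if0(s3=-3 -> else branch d7) = -5
  d15 = min2(0, -5) = -5
  d17 = absv(-5) = 5
  d18 = mul(-5, 5) = -25

Propagation after the edit:
  d2: runs — s3 -3->0; result 0.
  d7: runs — d2 -7->0; result 2.
  d8: demanded for the first time — runs, produces 2.
  d9: runs — d7 -5->2; d2 -7->0; result 0.
  d10: demanded for the first time — runs, produces 0.
  d11: runs — d9 -7->0; result 7.
  d14: runs — s3 -3->0; d7 -5->2; result 0.
  d15: runs — d11 0->7; d14 -5->0; result 0.
  d17: runs — d15 -5->0; result 0.
  d18: runs — d15 -5->0; d17 5->0; result 0.

Key observation: a condition flipped, so demand reaches new nodes — d8, d10 run for the first time.

New value of d18: 0.
Derived signals that run: d2, d7, d8, d9, d10, d11, d14, d15, d17, d18 — 10 in total.
Values that change: s3, d2, d7, d9, d11, d14, d15, d17, d18.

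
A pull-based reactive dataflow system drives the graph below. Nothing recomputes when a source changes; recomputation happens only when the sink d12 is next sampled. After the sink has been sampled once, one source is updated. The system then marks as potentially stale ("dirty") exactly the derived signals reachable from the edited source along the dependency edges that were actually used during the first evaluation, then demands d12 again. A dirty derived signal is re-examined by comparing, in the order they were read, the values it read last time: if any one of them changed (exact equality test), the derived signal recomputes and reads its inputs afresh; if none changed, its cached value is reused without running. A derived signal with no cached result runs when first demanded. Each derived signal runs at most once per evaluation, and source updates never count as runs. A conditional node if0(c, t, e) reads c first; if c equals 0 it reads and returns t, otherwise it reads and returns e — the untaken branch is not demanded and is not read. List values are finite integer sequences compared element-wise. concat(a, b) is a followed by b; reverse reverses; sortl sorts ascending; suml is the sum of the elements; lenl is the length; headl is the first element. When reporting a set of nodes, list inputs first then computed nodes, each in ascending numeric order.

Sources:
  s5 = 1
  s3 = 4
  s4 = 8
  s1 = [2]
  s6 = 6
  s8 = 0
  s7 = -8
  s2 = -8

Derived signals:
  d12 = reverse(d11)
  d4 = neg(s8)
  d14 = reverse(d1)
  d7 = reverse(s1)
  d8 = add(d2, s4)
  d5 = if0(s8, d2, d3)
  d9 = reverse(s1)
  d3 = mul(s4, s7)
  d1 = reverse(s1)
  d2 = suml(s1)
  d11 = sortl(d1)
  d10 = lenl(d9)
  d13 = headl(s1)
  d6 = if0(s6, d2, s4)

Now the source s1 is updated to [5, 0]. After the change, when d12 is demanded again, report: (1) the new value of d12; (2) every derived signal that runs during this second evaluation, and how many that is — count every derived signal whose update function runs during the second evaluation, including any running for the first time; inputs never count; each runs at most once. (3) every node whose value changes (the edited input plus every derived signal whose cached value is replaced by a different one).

First evaluation (everything demanded from the output):
  d1 = reverse([2]) = [2]
  d11 = sortl([2]) = [2]
  d12 = reverse([2]) = [2]

Propagation after the edit:
  d1: runs — s1 [2]->[5, 0]; result [0, 5].
  d11: runs — d1 [2]->[0, 5]; result [0, 5].
  d12: runs — d11 [2]->[0, 5]; result [5, 0].

New value of d12: [5, 0].
Derived signals that run: d1, d11, d12 — 3 in total.
Values that change: s1, d1, d11, d12.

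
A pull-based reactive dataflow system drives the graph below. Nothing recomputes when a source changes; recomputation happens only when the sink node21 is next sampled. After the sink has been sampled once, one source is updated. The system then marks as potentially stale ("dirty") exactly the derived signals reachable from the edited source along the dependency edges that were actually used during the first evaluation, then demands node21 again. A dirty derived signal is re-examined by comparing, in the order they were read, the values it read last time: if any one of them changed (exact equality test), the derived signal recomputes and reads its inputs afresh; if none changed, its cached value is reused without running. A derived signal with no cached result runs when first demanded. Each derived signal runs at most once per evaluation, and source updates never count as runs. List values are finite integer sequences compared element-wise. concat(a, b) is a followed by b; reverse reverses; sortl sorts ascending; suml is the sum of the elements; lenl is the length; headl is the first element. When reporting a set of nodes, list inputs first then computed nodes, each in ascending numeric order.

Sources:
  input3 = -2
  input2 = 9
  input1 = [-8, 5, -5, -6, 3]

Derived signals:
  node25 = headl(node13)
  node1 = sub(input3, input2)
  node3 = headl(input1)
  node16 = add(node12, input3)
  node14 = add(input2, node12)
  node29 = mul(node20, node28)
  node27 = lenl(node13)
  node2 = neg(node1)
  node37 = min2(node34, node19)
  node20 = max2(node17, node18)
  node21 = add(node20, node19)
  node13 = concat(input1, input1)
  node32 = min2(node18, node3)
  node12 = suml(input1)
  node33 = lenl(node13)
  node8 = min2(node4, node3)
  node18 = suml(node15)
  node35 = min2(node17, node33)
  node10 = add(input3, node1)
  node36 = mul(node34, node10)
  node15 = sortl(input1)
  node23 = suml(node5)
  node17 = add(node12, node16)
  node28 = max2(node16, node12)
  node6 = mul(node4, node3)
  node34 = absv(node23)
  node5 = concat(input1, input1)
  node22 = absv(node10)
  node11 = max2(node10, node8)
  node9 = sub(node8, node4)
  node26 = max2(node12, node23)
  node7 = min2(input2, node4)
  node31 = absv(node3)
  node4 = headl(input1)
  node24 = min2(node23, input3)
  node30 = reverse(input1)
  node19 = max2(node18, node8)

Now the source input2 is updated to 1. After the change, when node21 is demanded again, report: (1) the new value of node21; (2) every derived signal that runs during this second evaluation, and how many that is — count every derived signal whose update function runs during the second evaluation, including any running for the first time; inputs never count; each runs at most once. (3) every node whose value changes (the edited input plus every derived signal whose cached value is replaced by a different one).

First evaluation (everything demanded from the output):
  node3 = headl([-8, 5, -5, -6, 3]) = -8
  node4 = headl([-8, 5, -5, -6, 3]) = -8
  node8 = min2(-8, -8) = -8
  node12 = suml([-8, 5, -5, -6, 3]) = -11
  node15 = sortl([-8, 5, -5, -6, 3]) = [-8, -6, -5, 3, 5]
  node16 = add(-11, -2) = -13
  node17 = add(-11, -13) = -24
  node18 = suml([-8, -6, -5, 3, 5]) = -11
  node19 = max2(-11, -8) = -8
  node20 = max2(-24, -11) = -11
  node21 = add(-11, -8) = -19

Propagation after the edit:
  input2 feeds no computation that the output demands — nothing is marked dirty and nothing runs.

Key observation: input2 is never demanded by the output, so the edit triggers no recomputation at all.

New value of node21: -19.
Derived signals that run: none — 0 in total.
Values that change: input2.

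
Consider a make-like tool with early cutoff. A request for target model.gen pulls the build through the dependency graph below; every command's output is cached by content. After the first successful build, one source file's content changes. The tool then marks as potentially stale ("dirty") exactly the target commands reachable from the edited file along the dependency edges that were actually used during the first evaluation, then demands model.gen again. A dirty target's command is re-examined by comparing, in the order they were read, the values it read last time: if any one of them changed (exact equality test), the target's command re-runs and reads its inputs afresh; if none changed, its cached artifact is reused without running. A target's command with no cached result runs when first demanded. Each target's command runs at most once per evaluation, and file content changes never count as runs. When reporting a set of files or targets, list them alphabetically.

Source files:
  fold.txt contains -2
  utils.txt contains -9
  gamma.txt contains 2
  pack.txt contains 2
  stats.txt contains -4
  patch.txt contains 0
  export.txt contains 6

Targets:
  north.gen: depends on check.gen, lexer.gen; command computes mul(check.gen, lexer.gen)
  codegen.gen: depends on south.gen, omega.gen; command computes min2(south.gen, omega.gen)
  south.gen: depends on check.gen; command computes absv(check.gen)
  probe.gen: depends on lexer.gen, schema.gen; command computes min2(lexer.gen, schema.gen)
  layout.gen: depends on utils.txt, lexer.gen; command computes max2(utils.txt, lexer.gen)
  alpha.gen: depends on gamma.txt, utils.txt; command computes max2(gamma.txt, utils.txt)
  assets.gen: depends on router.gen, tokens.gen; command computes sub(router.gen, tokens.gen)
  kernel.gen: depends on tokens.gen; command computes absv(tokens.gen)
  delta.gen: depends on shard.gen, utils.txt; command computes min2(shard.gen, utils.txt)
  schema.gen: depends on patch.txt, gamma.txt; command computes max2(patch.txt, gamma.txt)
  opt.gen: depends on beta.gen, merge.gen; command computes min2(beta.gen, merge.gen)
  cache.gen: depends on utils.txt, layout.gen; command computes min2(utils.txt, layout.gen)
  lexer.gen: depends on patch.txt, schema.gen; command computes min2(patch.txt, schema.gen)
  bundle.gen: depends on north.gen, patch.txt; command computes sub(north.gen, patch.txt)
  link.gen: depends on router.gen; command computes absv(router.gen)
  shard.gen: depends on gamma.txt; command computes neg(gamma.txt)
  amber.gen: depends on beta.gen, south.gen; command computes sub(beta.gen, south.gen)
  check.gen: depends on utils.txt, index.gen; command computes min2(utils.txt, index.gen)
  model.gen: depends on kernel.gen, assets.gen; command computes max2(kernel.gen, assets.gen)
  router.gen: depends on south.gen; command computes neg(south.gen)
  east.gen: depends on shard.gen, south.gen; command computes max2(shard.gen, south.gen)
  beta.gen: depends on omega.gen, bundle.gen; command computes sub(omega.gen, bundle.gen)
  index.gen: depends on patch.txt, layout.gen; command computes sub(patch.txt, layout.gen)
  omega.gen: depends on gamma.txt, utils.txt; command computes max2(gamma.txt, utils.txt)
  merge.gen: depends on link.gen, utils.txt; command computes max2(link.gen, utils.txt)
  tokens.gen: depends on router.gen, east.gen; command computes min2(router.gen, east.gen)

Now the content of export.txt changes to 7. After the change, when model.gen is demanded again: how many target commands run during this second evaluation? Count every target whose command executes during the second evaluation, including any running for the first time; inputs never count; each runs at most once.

0 target commands run: none.
Note the shortcut — nothing in the graph depends on export.txt at all, so no recomputation happens.

First demand of the output computes:
  schema.gen = max2(0, 2) = 2
  lexer.gen = min2(0, 2) = 0
  layout.gen = max2(-9, 0) = 0
  index.gen = sub(0, 0) = 0
  check.gen = min2(-9, 0) = -9
  shard.gen = neg(2) = -2
  south.gen = absv(-9) = 9
  east.gen = max2(-2, 9) = 9
  router.gen = neg(9) = -9
  tokens.gen = min2(-9, 9) = -9
  assets.gen = sub(-9, -9) = 0
  kernel.gen = absv(-9) = 9
  model.gen = max2(9, 0) = 9

After the edit, cleaning proceeds:
  no node depends on export.txt at all; the second demand re-runs nothing.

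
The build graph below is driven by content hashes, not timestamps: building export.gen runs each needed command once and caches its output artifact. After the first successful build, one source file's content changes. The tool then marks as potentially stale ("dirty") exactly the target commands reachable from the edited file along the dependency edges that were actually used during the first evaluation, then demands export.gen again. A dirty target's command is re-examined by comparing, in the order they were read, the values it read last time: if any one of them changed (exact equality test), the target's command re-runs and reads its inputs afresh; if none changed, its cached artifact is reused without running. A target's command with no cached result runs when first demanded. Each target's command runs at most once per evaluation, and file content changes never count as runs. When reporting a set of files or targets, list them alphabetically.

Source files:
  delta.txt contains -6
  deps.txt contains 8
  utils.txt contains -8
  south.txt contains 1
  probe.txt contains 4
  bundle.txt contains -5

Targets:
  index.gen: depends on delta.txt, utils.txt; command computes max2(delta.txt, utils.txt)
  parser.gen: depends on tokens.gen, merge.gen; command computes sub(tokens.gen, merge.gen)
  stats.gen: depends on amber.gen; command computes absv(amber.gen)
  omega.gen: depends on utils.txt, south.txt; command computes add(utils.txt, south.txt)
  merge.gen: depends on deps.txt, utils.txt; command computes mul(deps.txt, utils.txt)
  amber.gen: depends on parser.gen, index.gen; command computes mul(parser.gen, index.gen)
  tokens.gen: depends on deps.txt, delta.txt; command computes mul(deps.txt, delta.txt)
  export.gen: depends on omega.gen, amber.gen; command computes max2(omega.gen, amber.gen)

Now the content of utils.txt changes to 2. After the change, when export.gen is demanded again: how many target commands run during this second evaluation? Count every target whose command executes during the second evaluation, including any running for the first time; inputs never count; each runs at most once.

Initial pass — values computed on the first demand:
  index.gen = max2(-6, -8) = -6
  merge.gen = mul(8, -8) = -64
  omega.gen = add(-8, 1) = -7
  tokens.gen = mul(8, -6) = -48
  parser.gen = sub(-48, -64) = 16
  amber.gen = mul(16, -6) = -96
  export.gen = max2(-7, -96) = -7

Second demand — change propagation:
  index.gen: re-runs because utils.txt -8->2; new result 2.
  merge.gen: re-runs because utils.txt -8->2; new result 16.
  omega.gen: re-runs because utils.txt -8->2; new result 3.
  parser.gen: re-runs because merge.gen -64->16; new result -64.
  amber.gen: re-runs because parser.gen 16->-64; index.gen -6->2; new result -128.
  export.gen: re-runs because omega.gen -7->3; amber.gen -96->-128; new result 3.

Run set: amber.gen, export.gen, index.gen, merge.gen, omega.gen, parser.gen (6 run).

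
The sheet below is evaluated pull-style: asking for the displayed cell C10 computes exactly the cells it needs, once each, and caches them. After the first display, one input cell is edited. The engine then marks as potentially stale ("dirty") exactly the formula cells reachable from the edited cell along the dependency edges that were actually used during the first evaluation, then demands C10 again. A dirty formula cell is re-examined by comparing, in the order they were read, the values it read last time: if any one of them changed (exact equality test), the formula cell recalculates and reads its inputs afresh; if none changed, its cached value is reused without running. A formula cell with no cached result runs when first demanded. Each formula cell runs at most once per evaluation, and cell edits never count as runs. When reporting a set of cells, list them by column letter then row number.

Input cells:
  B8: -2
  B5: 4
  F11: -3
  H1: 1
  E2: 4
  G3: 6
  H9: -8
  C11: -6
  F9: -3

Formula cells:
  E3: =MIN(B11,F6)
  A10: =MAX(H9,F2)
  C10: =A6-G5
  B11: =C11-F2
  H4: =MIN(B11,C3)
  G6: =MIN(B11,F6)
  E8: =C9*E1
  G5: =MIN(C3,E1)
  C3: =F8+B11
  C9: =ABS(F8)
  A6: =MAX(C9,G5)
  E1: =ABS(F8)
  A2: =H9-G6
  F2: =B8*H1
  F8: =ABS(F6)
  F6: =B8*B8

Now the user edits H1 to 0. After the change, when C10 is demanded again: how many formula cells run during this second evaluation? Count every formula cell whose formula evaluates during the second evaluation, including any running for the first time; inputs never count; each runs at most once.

First demand of the output computes:
  F2 = -2 * 1 = -2
  B11 = -6 - -2 = -4
  F6 = -2 * -2 = 4
  F8 = ABS(4) = 4
  C3 = 4 + -4 = 0
  C9 = ABS(4) = 4
  E1 = ABS(4) = 4
  G5 = MIN(0, 4) = 0
  A6 = MAX(4, 0) = 4
  C10 = 4 - 0 = 4

After the edit, cleaning proceeds:
  F2: a read changed (H1 1->0) — executes, giving 0.
  B11: a read changed (F2 -2->0) — executes, giving -6.
  C3: a read changed (B11 -4->-6) — executes, giving -2.
  G5: a read changed (C3 0->-2) — executes, giving -2.
  A6: a read changed (G5 0->-2) — executes, giving 4 — identical to its old value.
  C10: a read changed (G5 0->-2) — executes, giving 6.

6 formula cells run: A6, B11, C3, C10, F2, G5.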